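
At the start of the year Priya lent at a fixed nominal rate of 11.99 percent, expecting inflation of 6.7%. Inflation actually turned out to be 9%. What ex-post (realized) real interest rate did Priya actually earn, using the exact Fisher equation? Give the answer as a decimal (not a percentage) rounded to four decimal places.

0.0274

Ex-post: (1 + 0.1199)/(1 + 0.0900) − 1 = 2.7431%
So the realized real rate is 0.0274.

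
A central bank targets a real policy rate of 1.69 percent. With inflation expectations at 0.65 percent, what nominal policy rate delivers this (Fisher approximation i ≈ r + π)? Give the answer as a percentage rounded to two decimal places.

2.34%

i ≈ r + π = 1.69% + 0.65% = 2.34%.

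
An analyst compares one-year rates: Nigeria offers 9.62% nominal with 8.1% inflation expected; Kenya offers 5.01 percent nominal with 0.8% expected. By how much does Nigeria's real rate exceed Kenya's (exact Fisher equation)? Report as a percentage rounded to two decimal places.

Nigeria: (1 + 0.0962)/(1 + 0.0810) − 1 = 1.4061%
Kenya: (1 + 0.0501)/(1 + 0.0080) − 1 = 4.1766%
Differential = 1.4061% − 4.1766% = -2.7705% → -2.77%.

-2.77%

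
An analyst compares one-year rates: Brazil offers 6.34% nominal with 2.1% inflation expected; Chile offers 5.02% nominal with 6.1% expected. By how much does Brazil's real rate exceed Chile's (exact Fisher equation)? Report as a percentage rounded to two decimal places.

5.17%

Brazil: (1 + 0.0634)/(1 + 0.0210) − 1 = 4.1528%
Chile: (1 + 0.0502)/(1 + 0.0610) − 1 = -1.0179%
Differential = 4.1528% − (-1.0179%) = 5.1707% → 5.17%.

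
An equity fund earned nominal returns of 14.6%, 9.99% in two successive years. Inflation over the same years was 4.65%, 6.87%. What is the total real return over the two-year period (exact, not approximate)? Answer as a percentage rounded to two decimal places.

Compound the nominal returns: 1.1460 × 1.0999 = 1.260485.
Compound inflation: 1.0465 × 1.0687 = 1.118395.
Deflate: 1.260485 / 1.118395 = 1.127049.
Total real return = 1.127049 − 1 → 12.70%.

12.70%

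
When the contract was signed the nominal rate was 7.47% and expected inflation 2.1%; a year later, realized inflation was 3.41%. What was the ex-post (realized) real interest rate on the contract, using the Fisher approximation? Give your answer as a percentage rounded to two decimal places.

Ex-post: 7.47% − 3.41% = 4.060%
So the realized real rate is 4.06%.

4.06%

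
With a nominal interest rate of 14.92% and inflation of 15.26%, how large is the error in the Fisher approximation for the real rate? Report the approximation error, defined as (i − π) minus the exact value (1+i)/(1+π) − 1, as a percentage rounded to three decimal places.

Approximate: r ≈ 14.920% − 15.260% = -0.3400%
Exact: (1 + 0.1492)/(1 + 0.1526) − 1 = -0.2950%
Error = -0.3400% − (-0.2950%) = -0.0450% → -0.045%.

-0.045%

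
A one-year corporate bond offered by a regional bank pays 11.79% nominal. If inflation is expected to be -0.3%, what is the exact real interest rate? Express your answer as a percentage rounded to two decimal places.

1 + r = 1.11790 / 0.99700 = 1.121264
r = 1.121264 − 1 = 12.1264%, i.e. 12.13%.

12.13%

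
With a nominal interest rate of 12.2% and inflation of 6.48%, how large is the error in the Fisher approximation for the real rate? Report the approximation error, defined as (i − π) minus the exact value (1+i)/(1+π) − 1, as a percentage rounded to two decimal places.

Approximate: r ≈ 12.200% − 6.480% = 5.7200%
Exact: (1 + 0.1220)/(1 + 0.0648) − 1 = 5.3719%
Error = 5.7200% − 5.3719% = 0.3481% → 0.35%.

0.35%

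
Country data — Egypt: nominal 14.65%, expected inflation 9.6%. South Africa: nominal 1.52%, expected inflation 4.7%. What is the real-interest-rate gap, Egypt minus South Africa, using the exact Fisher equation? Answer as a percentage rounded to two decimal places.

Egypt: (1 + 0.1465)/(1 + 0.0960) − 1 = 4.6077%
South Africa: (1 + 0.0152)/(1 + 0.0470) − 1 = -3.0372%
Differential = 4.6077% − (-3.0372%) = 7.6449% → 7.64%.

7.64%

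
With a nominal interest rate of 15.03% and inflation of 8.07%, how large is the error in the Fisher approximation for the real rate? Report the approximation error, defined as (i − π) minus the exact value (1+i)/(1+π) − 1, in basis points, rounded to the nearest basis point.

Approximate: r ≈ 15.030% − 8.070% = 6.9600%
Exact: (1 + 0.1503)/(1 + 0.0807) − 1 = 6.4403%
Error = 6.9600% − 6.4403% = 0.5197% → 52 basis points.

52 basis points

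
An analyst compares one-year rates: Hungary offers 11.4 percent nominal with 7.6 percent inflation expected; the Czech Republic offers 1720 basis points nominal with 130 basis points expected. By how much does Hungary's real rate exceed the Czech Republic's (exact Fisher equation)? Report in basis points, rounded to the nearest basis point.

-1216 basis points

Hungary: (1 + 0.1140)/(1 + 0.0760) − 1 = 3.5316%
The Czech Republic: (1 + 0.1720)/(1 + 0.0130) − 1 = 15.6960%
Differential = 3.5316% − 15.6960% = -12.1644% → -1216 basis points.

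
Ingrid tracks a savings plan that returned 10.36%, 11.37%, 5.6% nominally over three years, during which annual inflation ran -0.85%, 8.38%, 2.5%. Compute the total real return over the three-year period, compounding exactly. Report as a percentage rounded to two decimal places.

17.84%

Compound the nominal returns: 1.1036 × 1.1137 × 1.0560 = 1.297908.
Compound inflation: 0.9915 × 1.0838 × 1.0250 = 1.101452.
Deflate: 1.297908 / 1.101452 = 1.178360.
Total real return = 1.178360 − 1 → 17.84%.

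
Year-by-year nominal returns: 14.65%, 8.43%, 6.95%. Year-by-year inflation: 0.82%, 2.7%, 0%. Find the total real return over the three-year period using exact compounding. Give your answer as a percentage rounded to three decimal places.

28.407%

Nominal growth factor = 1.1465 × 1.0843 × 1.0695 = 1.3295489
Price-level growth factor = 1.0082 × 1.0270 × 1.0000 = 1.0354214
Real growth factor = 1.3295489 / 1.0354214 = 1.2840655
Total real return = 1.2840655 − 1 → 28.407%.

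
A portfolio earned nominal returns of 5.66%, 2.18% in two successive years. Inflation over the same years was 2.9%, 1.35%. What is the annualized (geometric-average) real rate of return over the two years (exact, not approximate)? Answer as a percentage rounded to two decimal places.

1.75%

Nominal growth factor = 1.0566 × 1.0218 = 1.07963388
Price-level growth factor = 1.0290 × 1.0135 = 1.04289150
Real growth factor = 1.07963388 / 1.04289150 = 1.03523126
Annualized real rate = 1.03523126^(1/2) − 1 = 1.7463% → 1.75%.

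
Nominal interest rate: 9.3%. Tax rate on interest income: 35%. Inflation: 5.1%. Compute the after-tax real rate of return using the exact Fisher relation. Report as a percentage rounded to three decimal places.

After-tax nominal return = 9.3% × (1 − 0.35) = 6.0450%.
1 + r = 1.06045 / 1.05100 = 1.008991
After-tax real rate = 1.008991 − 1 → 0.899%.

0.899%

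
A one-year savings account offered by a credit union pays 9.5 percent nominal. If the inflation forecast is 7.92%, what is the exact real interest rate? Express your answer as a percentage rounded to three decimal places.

1 + r = 1.09500 / 1.07920 = 1.014640
r = 1.014640 − 1 = 1.4640%, i.e. 1.464%.

1.464%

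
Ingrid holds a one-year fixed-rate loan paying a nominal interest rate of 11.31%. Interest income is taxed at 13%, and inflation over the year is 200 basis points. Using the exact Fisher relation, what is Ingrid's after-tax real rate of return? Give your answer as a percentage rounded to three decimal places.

After-tax nominal return = 11.31% × (1 − 0.13) = 9.8397%.
1 + r = 1.098397 / 1.02000 = 1.076860
After-tax real rate = 1.076860 − 1 → 7.686%.

7.686%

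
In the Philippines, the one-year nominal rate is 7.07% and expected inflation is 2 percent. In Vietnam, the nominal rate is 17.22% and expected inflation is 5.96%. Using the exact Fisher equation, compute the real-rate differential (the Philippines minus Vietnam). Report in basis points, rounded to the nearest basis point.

-566 basis points

The Philippines: (1 + 0.0707)/(1 + 0.0200) − 1 = 4.9706%
Vietnam: (1 + 0.1722)/(1 + 0.0596) − 1 = 10.6267%
Differential = 4.9706% − 10.6267% = -5.6561% → -566 basis points.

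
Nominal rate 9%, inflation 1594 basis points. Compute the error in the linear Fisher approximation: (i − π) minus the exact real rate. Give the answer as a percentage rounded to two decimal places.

Approximate: r ≈ 9.000% − 15.940% = -6.9400%
Exact: (1 + 0.0900)/(1 + 0.1594) − 1 = -5.9859%
Error = -6.9400% − (-5.9859%) = -0.9541% → -0.95%.

-0.95%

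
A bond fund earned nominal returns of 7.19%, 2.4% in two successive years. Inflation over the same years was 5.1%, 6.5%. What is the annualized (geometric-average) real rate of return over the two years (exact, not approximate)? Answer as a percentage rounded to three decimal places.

Compound the nominal returns: 1.0719 × 1.0240 = 1.09762560.
Compound inflation: 1.0510 × 1.0650 = 1.11931500.
Deflate: 1.09762560 / 1.11931500 = 0.98062261.
Annualized real rate = 0.98062261^(1/2) − 1 = -0.9736% → -0.974%.

-0.974%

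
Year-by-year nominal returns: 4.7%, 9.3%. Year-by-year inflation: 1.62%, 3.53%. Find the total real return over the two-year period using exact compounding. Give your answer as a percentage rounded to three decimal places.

8.773%

Compound the nominal returns: 1.0470 × 1.0930 = 1.144371.
Compound inflation: 1.0162 × 1.0353 = 1.052072.
Deflate: 1.144371 / 1.052072 = 1.087731.
Total real return = 1.087731 − 1 → 8.773%.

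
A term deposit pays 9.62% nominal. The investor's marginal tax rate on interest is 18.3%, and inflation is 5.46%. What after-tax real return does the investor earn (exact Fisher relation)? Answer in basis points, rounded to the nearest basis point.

After-tax nominal return = 9.62% × (1 − 0.183) = 7.85954%.
1 + r = 1.0785954 / 1.05460 = 1.022753
After-tax real rate = 1.022753 − 1 → 228 basis points.

228 basis points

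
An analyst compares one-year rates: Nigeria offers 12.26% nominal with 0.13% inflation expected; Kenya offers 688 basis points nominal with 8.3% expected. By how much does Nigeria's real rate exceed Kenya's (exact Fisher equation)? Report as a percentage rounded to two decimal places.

13.43%

Nigeria: (1 + 0.1226)/(1 + 0.0013) − 1 = 12.1143%
Kenya: (1 + 0.0688)/(1 + 0.0830) − 1 = -1.3112%
Differential = 12.1143% − (-1.3112%) = 13.4254% → 13.43%.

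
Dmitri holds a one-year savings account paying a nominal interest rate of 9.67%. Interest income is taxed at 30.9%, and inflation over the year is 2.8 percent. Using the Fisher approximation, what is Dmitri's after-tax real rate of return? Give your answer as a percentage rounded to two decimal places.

3.88%

After-tax nominal return = 9.67% × (1 − 0.309) = 6.68197%.
r ≈ 6.68197% − 2.8% → 3.88%.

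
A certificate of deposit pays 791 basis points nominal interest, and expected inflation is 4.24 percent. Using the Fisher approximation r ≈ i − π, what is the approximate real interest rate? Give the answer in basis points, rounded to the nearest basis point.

r ≈ i − π = 7.91% − 4.24% = 367 basis points.

367 basis points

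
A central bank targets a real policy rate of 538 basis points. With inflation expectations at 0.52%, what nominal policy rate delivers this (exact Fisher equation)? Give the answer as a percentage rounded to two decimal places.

5.93%

(1 + i) = (1 + r)(1 + π) = 1.05380 × 1.00520 = 1.05927976
i = 1.05927976 − 1, so the required nominal rate is 5.93%.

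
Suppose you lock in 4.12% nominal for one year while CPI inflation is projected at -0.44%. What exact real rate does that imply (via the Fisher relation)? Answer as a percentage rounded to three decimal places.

4.580%

1 + r = 1.04120 / 0.99560 = 1.045802
r = 1.045802 − 1 = 4.5802%, i.e. 4.580%.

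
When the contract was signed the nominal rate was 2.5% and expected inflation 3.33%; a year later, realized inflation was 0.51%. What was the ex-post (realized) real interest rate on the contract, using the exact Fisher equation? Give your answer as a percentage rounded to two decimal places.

Ex-post: (1 + 0.0250)/(1 + 0.0051) − 1 = 1.9799%
So the realized real rate is 1.98%.

1.98%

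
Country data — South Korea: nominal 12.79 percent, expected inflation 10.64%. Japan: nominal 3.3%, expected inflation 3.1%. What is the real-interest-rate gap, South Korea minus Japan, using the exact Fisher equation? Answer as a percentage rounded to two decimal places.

South Korea: (1 + 0.1279)/(1 + 0.1064) − 1 = 1.9432%
Japan: (1 + 0.0330)/(1 + 0.0310) − 1 = 0.1940%
Differential = 1.9432% − 0.1940% = 1.7493% → 1.75%.

1.75%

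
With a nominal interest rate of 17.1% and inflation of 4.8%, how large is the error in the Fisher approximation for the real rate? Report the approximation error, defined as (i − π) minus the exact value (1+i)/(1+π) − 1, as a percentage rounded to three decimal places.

0.563%

Approximate: r ≈ 17.100% − 4.800% = 12.3000%
Exact: (1 + 0.1710)/(1 + 0.0480) − 1 = 11.7366%
Error = 12.3000% − 11.7366% = 0.5634% → 0.563%.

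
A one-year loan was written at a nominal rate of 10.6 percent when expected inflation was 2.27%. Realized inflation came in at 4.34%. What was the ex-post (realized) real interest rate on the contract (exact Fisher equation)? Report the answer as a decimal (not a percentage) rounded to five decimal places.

0.06000

Ex-post: (1 + 0.1060)/(1 + 0.0434) − 1 = 5.9996%
So the realized real rate is 0.06000.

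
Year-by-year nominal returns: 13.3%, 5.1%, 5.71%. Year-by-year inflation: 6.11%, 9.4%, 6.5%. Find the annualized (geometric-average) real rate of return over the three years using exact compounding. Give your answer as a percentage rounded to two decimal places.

0.60%

Compound the nominal returns: 1.1330 × 1.0510 × 1.0571 = 1.25877671.
Compound inflation: 1.0611 × 1.0940 × 1.0650 = 1.23629822.
Deflate: 1.25877671 / 1.23629822 = 1.01818209.
Annualized real rate = 1.01818209^(1/3) − 1 = 0.6024% → 0.60%.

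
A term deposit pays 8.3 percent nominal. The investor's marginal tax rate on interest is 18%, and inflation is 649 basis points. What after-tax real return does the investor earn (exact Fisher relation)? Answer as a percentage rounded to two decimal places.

After-tax nominal return = 8.3% × (1 − 0.18) = 6.8060%.
1 + r = 1.06806 / 1.06490 = 1.002967
After-tax real rate = 1.002967 − 1 → 0.30%.

0.30%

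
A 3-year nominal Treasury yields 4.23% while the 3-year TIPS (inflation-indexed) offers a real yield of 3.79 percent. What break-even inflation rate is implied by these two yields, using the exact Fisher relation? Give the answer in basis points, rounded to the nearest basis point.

42 basis points

(1 + π) = (1 + i)/(1 + r) = 1.04230 / 1.03790 = 1.004239
Break-even inflation = 1.004239 − 1 → 42 basis points.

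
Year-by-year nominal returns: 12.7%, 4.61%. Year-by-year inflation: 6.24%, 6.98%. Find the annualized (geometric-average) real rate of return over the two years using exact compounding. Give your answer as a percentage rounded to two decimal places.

1.85%

Nominal growth factor = 1.1270 × 1.0461 = 1.17895470
Price-level growth factor = 1.0624 × 1.0698 = 1.13655552
Real growth factor = 1.17895470 / 1.13655552 = 1.03730498
Annualized real rate = 1.03730498^(1/2) − 1 = 1.8482% → 1.85%.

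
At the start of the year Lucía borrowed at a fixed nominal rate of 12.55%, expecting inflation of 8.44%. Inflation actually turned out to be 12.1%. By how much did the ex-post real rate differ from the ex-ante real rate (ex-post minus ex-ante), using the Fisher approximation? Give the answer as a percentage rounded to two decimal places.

-3.66%

Ex-ante: 12.55% − 8.44% = 4.110%
Ex-post: 12.55% − 12.1% = 0.450%
Difference (ex-post − ex-ante) = -3.6600% → -3.66%.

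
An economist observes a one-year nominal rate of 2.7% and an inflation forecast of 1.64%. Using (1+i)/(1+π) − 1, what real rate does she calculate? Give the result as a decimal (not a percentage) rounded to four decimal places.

By the Fisher relation, 1 + r = (1 + i)/(1 + π).
1 + r = 1.02700 / 1.01640 = 1.010429
r = 1.010429 − 1 = 1.0429%, i.e. 0.0104.

0.0104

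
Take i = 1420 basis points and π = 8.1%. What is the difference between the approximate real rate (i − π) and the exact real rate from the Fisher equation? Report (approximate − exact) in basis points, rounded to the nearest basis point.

46 basis points

Approximate: r ≈ 14.200% − 8.100% = 6.1000%
Exact: (1 + 0.1420)/(1 + 0.0810) − 1 = 5.6429%
Error = 6.1000% − 5.6429% = 0.4571% → 46 basis points.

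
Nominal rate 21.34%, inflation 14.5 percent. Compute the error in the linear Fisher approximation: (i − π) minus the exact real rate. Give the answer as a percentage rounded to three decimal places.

0.866%

Approximate: r ≈ 21.340% − 14.500% = 6.8400%
Exact: (1 + 0.2134)/(1 + 0.1450) − 1 = 5.9738%
Error = 6.8400% − 5.9738% = 0.8662% → 0.866%.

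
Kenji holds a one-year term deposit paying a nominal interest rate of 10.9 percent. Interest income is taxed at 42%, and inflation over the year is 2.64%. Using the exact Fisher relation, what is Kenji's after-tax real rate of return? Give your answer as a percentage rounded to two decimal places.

3.59%

After-tax nominal return = 10.9% × (1 − 0.42) = 6.3220%.
1 + r = 1.06322 / 1.02640 = 1.035873
After-tax real rate = 1.035873 − 1 → 3.59%.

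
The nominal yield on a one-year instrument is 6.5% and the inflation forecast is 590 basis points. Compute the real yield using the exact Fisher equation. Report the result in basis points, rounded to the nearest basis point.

57 basis points

1 + r = 1.06500 / 1.05900 = 1.005666
r = 1.005666 − 1 = 0.5666%, i.e. 57 basis points.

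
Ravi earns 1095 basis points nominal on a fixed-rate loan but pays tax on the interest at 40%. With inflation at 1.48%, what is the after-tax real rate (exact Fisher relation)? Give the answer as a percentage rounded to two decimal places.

5.02%

After-tax nominal return = 10.95% × (1 − 0.4) = 6.5700%.
1 + r = 1.06570 / 1.01480 = 1.050158
After-tax real rate = 1.050158 − 1 → 5.02%.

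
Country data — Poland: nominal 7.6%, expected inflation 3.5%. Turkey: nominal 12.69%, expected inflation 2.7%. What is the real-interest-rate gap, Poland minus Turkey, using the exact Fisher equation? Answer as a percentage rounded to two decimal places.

Poland: (1 + 0.0760)/(1 + 0.0350) − 1 = 3.9614%
Turkey: (1 + 0.1269)/(1 + 0.0270) − 1 = 9.7274%
Differential = 3.9614% − 9.7274% = -5.7660% → -5.77%.

-5.77%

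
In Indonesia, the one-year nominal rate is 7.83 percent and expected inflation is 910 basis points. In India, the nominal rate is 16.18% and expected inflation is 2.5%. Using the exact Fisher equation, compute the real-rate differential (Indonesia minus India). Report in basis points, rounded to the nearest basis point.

-1451 basis points

Indonesia: (1 + 0.0783)/(1 + 0.0910) − 1 = -1.1641%
India: (1 + 0.1618)/(1 + 0.0250) − 1 = 13.3463%
Differential = -1.1641% − 13.3463% = -14.5104% → -1451 basis points.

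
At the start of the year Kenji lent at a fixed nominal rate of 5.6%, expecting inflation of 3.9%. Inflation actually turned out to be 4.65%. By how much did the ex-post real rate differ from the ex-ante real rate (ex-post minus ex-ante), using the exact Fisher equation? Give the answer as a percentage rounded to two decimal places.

Ex-ante: (1 + 0.0560)/(1 + 0.0390) − 1 = 1.6362%
Ex-post: (1 + 0.0560)/(1 + 0.0465) − 1 = 0.9078%
Difference (ex-post − ex-ante) = -0.7284% → -0.73%.

-0.73%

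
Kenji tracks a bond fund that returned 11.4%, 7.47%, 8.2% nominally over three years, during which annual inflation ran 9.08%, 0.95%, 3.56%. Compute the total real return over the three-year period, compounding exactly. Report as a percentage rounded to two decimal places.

13.59%

Nominal growth factor = 1.1140 × 1.0747 × 1.0820 = 1.295387
Price-level growth factor = 1.0908 × 1.0095 × 1.0356 = 1.140364
Real growth factor = 1.295387 / 1.140364 = 1.135942
Total real return = 1.135942 − 1 → 13.59%.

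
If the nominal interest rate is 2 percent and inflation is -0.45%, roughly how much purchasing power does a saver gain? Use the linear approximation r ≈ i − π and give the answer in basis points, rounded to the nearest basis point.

r ≈ i − π = 2% − (-0.45%) = 245 basis points.

245 basis points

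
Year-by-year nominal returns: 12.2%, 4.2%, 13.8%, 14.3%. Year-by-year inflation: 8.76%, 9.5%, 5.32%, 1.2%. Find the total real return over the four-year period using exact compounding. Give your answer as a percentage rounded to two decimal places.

Compound the nominal returns: 1.1220 × 1.0420 × 1.1380 × 1.1430 = 1.520719.
Compound inflation: 1.0876 × 1.0950 × 1.0532 × 1.0120 = 1.269330.
Deflate: 1.520719 / 1.269330 = 1.198048.
Total real return = 1.198048 − 1 → 19.80%.

19.80%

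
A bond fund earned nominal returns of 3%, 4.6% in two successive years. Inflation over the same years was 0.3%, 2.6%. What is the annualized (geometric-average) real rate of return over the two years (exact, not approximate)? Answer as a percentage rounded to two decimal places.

Compound the nominal returns: 1.0300 × 1.0460 = 1.07738000.
Compound inflation: 1.0030 × 1.0260 = 1.02907800.
Deflate: 1.07738000 / 1.02907800 = 1.04693716.
Annualized real rate = 1.04693716^(1/2) − 1 = 2.3199% → 2.32%.

2.32%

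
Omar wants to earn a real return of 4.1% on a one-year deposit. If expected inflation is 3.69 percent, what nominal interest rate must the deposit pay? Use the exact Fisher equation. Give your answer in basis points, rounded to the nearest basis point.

794 basis points

(1 + i) = (1 + r)(1 + π) = 1.04100 × 1.03690 = 1.0794129
i = 1.0794129 − 1, so the required nominal rate is 794 basis points.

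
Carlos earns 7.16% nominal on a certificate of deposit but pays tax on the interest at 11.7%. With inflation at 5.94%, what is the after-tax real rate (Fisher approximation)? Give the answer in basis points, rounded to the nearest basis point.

38 basis points

After-tax nominal return = 7.16% × (1 − 0.117) = 6.32228%.
r ≈ 6.32228% − 5.94% → 38 basis points.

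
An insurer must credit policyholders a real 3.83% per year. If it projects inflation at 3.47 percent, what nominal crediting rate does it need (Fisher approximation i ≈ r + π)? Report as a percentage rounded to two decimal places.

i ≈ r + π = 3.83% + 3.47% = 7.30%.

7.30%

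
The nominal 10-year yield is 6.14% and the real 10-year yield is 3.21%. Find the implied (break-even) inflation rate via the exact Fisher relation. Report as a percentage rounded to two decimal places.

(1 + π) = (1 + i)/(1 + r) = 1.06140 / 1.03210 = 1.028389
Break-even inflation = 1.028389 − 1 → 2.84%.

2.84%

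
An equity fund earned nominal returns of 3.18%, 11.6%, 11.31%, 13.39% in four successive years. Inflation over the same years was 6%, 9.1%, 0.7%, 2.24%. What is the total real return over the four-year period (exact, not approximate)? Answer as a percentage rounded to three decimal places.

Compound the nominal returns: 1.0318 × 1.1160 × 1.1131 × 1.1339 = 1.453345.
Compound inflation: 1.0600 × 1.0910 × 1.0070 × 1.0224 = 1.190641.
Deflate: 1.453345 / 1.190641 = 1.220640.
Total real return = 1.220640 − 1 → 22.064%.

22.064%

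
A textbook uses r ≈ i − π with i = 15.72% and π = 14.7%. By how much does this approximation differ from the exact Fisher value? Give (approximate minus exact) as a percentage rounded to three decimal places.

0.131%

Approximate: r ≈ 15.720% − 14.700% = 1.0200%
Exact: (1 + 0.1572)/(1 + 0.1470) − 1 = 0.8893%
Error = 1.0200% − 0.8893% = 0.1307% → 0.131%.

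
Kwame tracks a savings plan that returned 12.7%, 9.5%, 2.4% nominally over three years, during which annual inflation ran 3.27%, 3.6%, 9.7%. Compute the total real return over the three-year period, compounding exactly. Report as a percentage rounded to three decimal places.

7.671%

Compound the nominal returns: 1.1270 × 1.0950 × 1.0240 = 1.263683.
Compound inflation: 1.0327 × 1.0360 × 1.0970 = 1.173655.
Deflate: 1.263683 / 1.173655 = 1.076707.
Total real return = 1.076707 − 1 → 7.671%.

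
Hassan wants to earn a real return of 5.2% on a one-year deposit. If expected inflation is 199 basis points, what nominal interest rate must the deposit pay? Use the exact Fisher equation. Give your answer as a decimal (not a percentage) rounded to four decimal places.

0.0729

(1 + i) = (1 + r)(1 + π) = 1.05200 × 1.01990 = 1.0729348
i = 1.0729348 − 1, so the required nominal rate is 0.0729.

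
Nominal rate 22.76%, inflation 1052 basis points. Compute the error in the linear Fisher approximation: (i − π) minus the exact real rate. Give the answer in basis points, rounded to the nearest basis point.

117 basis points

Approximate: r ≈ 22.760% − 10.520% = 12.2400%
Exact: (1 + 0.2276)/(1 + 0.1052) − 1 = 11.0749%
Error = 12.2400% − 11.0749% = 1.1651% → 117 basis points.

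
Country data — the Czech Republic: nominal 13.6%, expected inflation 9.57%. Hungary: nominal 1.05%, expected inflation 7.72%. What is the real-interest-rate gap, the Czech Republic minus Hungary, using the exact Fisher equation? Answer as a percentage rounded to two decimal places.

9.87%

The Czech Republic: (1 + 0.1360)/(1 + 0.0957) − 1 = 3.6780%
Hungary: (1 + 0.0105)/(1 + 0.0772) − 1 = -6.1920%
Differential = 3.6780% − (-6.1920%) = 9.8700% → 9.87%.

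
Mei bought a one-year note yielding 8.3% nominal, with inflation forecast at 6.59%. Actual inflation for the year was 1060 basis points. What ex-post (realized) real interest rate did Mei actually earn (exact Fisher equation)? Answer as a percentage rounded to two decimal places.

-2.08%

Ex-post: (1 + 0.0830)/(1 + 0.1060) − 1 = -2.0796%
So the realized real rate is -2.08%.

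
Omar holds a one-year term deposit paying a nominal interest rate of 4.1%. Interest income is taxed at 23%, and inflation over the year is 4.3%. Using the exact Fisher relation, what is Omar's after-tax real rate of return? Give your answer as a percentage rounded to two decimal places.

After-tax nominal return = 4.1% × (1 − 0.23) = 3.1570%.
1 + r = 1.03157 / 1.04300 = 0.989041
After-tax real rate = 0.989041 − 1 → -1.10%.

-1.10%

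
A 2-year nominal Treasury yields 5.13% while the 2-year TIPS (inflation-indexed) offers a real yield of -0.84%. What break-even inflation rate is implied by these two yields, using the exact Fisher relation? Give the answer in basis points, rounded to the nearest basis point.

602 basis points

(1 + π) = (1 + i)/(1 + r) = 1.05130 / 0.99160 = 1.060206
Break-even inflation = 1.060206 − 1 → 602 basis points.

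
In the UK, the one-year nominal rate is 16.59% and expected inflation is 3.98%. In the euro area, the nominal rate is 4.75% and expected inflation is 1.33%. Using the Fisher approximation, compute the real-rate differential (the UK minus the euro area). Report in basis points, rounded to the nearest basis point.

919 basis points

The UK: 16.59% − 3.98% = 12.610%
The euro area: 4.75% − 1.33% = 3.420%
Differential = 9.190% → 919 basis points.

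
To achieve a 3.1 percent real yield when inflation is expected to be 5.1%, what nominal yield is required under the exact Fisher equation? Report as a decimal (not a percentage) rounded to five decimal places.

0.08358

(1 + i) = (1 + r)(1 + π) = 1.03100 × 1.05100 = 1.083581
i = 1.083581 − 1, so the required nominal rate is 0.08358.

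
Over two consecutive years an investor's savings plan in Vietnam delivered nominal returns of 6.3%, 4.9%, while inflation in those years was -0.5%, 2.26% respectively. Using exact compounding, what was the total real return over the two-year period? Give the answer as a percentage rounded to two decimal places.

Compound the nominal returns: 1.0630 × 1.0490 = 1.115087.
Compound inflation: 0.9950 × 1.0226 = 1.017487.
Deflate: 1.115087 / 1.017487 = 1.095923.
Total real return = 1.095923 − 1 → 9.59%.

9.59%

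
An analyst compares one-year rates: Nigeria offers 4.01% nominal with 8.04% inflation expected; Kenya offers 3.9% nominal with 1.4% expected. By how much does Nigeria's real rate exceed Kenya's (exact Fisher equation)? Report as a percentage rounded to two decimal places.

Nigeria: (1 + 0.0401)/(1 + 0.0804) − 1 = -3.7301%
Kenya: (1 + 0.0390)/(1 + 0.0140) − 1 = 2.4655%
Differential = -3.7301% − 2.4655% = -6.1956% → -6.20%.

-6.20%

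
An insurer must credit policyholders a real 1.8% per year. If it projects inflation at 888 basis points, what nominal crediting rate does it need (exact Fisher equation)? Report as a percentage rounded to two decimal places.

(1 + i) = (1 + r)(1 + π) = 1.01800 × 1.08880 = 1.1083984
i = 1.1083984 − 1, so the required nominal rate is 10.84%.

10.84%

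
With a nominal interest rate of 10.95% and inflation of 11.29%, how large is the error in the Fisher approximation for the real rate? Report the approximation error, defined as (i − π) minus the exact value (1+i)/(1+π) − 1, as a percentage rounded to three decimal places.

Approximate: r ≈ 10.950% − 11.290% = -0.3400%
Exact: (1 + 0.1095)/(1 + 0.1129) − 1 = -0.30551%
Error = -0.3400% − (-0.30551%) = -0.03449% → -0.034%.

-0.034%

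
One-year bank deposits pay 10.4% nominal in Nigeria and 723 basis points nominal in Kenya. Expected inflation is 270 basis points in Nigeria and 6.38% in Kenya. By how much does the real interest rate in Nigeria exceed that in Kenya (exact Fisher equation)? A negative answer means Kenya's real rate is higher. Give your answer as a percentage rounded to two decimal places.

6.70%

Nigeria: (1 + 0.1040)/(1 + 0.0270) − 1 = 7.4976%
Kenya: (1 + 0.0723)/(1 + 0.0638) − 1 = 0.7990%
Differential = 7.4976% − 0.7990% = 6.6985% → 6.70%.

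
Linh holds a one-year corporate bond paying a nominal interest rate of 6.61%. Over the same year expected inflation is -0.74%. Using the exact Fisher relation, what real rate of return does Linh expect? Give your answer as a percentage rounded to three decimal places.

1 + r = 1.06610 / 0.99260 = 1.074048
r = 1.074048 − 1 = 7.4048%, i.e. 7.405%.

7.405%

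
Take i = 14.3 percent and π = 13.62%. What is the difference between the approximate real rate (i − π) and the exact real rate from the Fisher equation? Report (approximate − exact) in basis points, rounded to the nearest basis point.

8 basis points

Approximate: r ≈ 14.300% − 13.620% = 0.6800%
Exact: (1 + 0.1430)/(1 + 0.1362) − 1 = 0.5985%
Error = 0.6800% − 0.5985% = 0.0815% → 8 basis points.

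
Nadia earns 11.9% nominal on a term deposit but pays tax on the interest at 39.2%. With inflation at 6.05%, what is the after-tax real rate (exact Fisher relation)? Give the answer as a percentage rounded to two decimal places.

After-tax nominal return = 11.9% × (1 − 0.392) = 7.2352%.
1 + r = 1.072352 / 1.06050 = 1.011176
After-tax real rate = 1.011176 − 1 → 1.12%.

1.12%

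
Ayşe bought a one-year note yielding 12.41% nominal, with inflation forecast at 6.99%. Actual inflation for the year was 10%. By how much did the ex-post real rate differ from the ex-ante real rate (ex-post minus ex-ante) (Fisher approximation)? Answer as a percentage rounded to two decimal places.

Ex-ante: 12.41% − 6.99% = 5.420%
Ex-post: 12.41% − 10% = 2.410%
Difference (ex-post − ex-ante) = -3.0100% → -3.01%.

-3.01%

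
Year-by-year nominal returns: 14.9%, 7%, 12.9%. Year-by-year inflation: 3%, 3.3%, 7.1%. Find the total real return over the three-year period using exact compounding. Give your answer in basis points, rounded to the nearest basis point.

2181 basis points

Compound the nominal returns: 1.1490 × 1.0700 × 1.1290 = 1.388026.
Compound inflation: 1.0300 × 1.0330 × 1.0710 = 1.139533.
Deflate: 1.388026 / 1.139533 = 1.218066.
Total real return = 1.218066 − 1 → 2181 basis points.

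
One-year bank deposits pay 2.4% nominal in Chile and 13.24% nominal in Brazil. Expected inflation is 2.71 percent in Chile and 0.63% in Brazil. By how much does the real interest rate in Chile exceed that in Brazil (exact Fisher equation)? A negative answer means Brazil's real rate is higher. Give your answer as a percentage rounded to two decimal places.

Chile: (1 + 0.0240)/(1 + 0.0271) − 1 = -0.3018%
Brazil: (1 + 0.1324)/(1 + 0.0063) − 1 = 12.5311%
Differential = -0.3018% − 12.5311% = -12.8329% → -12.83%.

-12.83%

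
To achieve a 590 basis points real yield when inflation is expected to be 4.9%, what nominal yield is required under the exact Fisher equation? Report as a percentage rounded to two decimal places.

11.09%

(1 + i) = (1 + r)(1 + π) = 1.05900 × 1.04900 = 1.110891
i = 1.110891 − 1, so the required nominal rate is 11.09%.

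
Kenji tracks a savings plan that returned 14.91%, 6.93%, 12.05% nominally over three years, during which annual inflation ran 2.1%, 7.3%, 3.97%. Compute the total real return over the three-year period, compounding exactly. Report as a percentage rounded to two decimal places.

20.87%

Nominal growth factor = 1.1491 × 1.0693 × 1.1205 = 1.376795
Price-level growth factor = 1.0210 × 1.0730 × 1.0397 = 1.139026
Real growth factor = 1.376795 / 1.139026 = 1.208748
Total real return = 1.208748 − 1 → 20.87%.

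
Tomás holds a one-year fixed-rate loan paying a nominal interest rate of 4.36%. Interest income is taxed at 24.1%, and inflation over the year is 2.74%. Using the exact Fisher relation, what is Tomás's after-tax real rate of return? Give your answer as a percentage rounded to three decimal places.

After-tax nominal return = 4.36% × (1 − 0.241) = 3.30924%.
1 + r = 1.0330924 / 1.02740 = 1.005541
After-tax real rate = 1.005541 − 1 → 0.554%.

0.554%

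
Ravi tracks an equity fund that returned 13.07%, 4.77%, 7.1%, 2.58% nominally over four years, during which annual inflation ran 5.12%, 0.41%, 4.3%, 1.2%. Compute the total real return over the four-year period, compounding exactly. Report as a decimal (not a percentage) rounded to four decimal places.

0.1682

Compound the nominal returns: 1.1307 × 1.0477 × 1.0710 × 1.0258 = 1.301477.
Compound inflation: 1.0512 × 1.0041 × 1.0430 × 1.0120 = 1.114108.
Deflate: 1.301477 / 1.114108 = 1.168179.
Total real return = 1.168179 − 1 → 0.1682.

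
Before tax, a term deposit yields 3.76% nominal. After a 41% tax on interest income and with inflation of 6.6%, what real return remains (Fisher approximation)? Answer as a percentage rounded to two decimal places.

After-tax nominal return = 3.76% × (1 − 0.41) = 2.2184%.
r ≈ 2.2184% − 6.6% → -4.38%.

-4.38%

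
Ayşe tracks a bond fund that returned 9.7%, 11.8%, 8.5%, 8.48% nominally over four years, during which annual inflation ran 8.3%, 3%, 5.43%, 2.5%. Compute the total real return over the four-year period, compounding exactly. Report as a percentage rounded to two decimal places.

19.75%

Compound the nominal returns: 1.0970 × 1.1180 × 1.0850 × 1.0848 = 1.443537.
Compound inflation: 1.0830 × 1.0300 × 1.0543 × 1.0250 = 1.205463.
Deflate: 1.443537 / 1.205463 = 1.197496.
Total real return = 1.197496 − 1 → 19.75%.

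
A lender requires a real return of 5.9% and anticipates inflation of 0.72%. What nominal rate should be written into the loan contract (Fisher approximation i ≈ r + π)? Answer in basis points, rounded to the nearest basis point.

662 basis points

i ≈ r + π = 5.9% + 0.72% = 662 basis points.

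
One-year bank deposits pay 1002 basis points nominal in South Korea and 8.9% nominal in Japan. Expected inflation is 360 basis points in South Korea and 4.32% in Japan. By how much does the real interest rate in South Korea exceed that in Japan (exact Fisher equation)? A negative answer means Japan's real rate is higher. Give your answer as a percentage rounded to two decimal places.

South Korea: (1 + 0.1002)/(1 + 0.0360) − 1 = 6.1969%
Japan: (1 + 0.0890)/(1 + 0.0432) − 1 = 4.3903%
Differential = 6.1969% − 4.3903% = 1.8066% → 1.81%.

1.81%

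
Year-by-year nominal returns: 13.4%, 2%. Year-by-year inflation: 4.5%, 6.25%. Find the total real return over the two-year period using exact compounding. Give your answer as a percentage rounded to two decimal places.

Nominal growth factor = 1.1340 × 1.0200 = 1.156680
Price-level growth factor = 1.0450 × 1.0625 = 1.110313
Real growth factor = 1.156680 / 1.110313 = 1.041761
Total real return = 1.041761 − 1 → 4.18%.

4.18%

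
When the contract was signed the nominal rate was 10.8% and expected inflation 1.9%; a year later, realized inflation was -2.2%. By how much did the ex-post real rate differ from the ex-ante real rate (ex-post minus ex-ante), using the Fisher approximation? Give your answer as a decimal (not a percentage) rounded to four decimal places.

Ex-ante: 10.8% − 1.9% = 8.900%
Ex-post: 10.8% − (-2.2%) = 13.000%
Difference (ex-post − ex-ante) = 4.1000% → 0.0410.

0.0410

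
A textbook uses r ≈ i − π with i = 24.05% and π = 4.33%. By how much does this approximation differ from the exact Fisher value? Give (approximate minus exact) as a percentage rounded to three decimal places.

Approximate: r ≈ 24.050% − 4.330% = 19.7200%
Exact: (1 + 0.2405)/(1 + 0.0433) − 1 = 18.9016%
Error = 19.7200% − 18.9016% = 0.8184% → 0.818%.

0.818%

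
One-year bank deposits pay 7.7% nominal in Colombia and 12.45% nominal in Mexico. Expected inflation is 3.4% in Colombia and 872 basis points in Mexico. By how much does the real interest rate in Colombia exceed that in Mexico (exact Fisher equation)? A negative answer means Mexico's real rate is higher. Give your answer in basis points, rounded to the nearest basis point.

Colombia: (1 + 0.0770)/(1 + 0.0340) − 1 = 4.1586%
Mexico: (1 + 0.1245)/(1 + 0.0872) − 1 = 3.4308%
Differential = 4.1586% − 3.4308% = 0.7278% → 73 basis points.

73 basis points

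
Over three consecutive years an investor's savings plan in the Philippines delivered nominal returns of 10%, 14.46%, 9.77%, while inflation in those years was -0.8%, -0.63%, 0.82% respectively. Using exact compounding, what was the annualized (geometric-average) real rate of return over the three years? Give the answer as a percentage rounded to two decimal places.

11.62%

Compound the nominal returns: 1.1000 × 1.1446 × 1.0977 = 1.38207016.
Compound inflation: 0.9920 × 0.9937 × 1.0082 = 0.99383355.
Deflate: 1.38207016 / 0.99383355 = 1.39064550.
Annualized real rate = 1.39064550^(1/3) − 1 = 11.6192% → 11.62%.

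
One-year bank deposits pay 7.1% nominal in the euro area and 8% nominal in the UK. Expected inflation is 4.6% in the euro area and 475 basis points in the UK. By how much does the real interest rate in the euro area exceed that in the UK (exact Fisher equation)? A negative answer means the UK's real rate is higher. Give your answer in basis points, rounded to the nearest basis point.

The euro area: (1 + 0.0710)/(1 + 0.0460) − 1 = 2.3901%
The UK: (1 + 0.0800)/(1 + 0.0475) − 1 = 3.1026%
Differential = 2.3901% − 3.1026% = -0.7126% → -71 basis points.

-71 basis points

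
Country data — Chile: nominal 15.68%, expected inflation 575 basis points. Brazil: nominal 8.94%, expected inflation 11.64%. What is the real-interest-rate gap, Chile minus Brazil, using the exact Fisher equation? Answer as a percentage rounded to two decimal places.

11.81%

Chile: (1 + 0.1568)/(1 + 0.0575) − 1 = 9.3901%
Brazil: (1 + 0.0894)/(1 + 0.1164) − 1 = -2.4185%
Differential = 9.3901% − (-2.4185%) = 11.8086% → 11.81%.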